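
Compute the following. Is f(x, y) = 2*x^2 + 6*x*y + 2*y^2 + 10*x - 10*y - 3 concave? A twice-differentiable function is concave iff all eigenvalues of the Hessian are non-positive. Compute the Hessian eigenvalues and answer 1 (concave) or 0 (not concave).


The Hessian of f(x,y) = 2*x^2 + 6*x*y + 2*y^2 + 10*x - 10*y - 3 is:
H = [[4, 6], [6, 4]]
Trace = 4 + 4 = 8
Determinant = 4*4 - (6)^2 = -20
Discriminant = (8)^2 - 4*-20 = 144.0
Eigenvalues: lambda_1 = -2.0, lambda_2 = 10.0
The function is not concave.

0


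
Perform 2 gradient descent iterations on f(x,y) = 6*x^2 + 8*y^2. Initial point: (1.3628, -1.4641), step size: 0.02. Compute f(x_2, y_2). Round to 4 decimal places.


Gradient descent on f(x,y) = 6*x^2 + 8*y^2.
Starting point: (1.3628, -1.4641), alpha = 0.02
Step 1: grad_x = 2*6*1.3628 = 16.3536, grad_y = 2*8*-1.4641 = -23.4256
  x_1 = 1.3628 - 0.02*16.3536 = 1.0357
  y_1 = -1.4641 - 0.02*-23.4256 = -0.9956
Step 2: grad_x = 2*6*1.0357 = 12.4287, grad_y = 2*8*-0.9956 = -15.9294
  x_2 = 1.0357 - 0.02*12.4287 = 0.7872
  y_2 = -0.9956 - 0.02*-15.9294 = -0.677
f(0.7872, -0.677) = 6*0.7872^2 + 8*(-0.677)^2 = 7.3843


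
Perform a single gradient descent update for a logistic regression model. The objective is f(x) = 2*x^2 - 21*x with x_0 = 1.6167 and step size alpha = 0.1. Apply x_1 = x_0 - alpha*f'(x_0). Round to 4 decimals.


We compute the gradient at x_0 and apply the update.
f'(x) = 4*x - 21
f'(1.6167) = 4*1.6167 - 21 = -14.5332
x_1 = 1.6167 - 0.1*-14.5332 = 3.07


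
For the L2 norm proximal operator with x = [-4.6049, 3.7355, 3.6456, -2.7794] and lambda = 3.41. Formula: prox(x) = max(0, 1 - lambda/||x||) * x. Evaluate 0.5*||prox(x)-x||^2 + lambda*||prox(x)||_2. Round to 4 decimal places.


Step 1: Compute ||x||.
||x|| = 7.495
Step 2: Compute scaling factor.
scale = max(0, 1 - 3.41/7.495) = 0.545
Step 3: prox(x) = [-2.5098, 2.036, 1.987, -1.5149]
||prox(x)|| = 4.085
Step 4: Proximal objective.
0.5*||prox-x||^2 = 5.8141
lambda*||prox|| = 13.9299
Total = 19.7438


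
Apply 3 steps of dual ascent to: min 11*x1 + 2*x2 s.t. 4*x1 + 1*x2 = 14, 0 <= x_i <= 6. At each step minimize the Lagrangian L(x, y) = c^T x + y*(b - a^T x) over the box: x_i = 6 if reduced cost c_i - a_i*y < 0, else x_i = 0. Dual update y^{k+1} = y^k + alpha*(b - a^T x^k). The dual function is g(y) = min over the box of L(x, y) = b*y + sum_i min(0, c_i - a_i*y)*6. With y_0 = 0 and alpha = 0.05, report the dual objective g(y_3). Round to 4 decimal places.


Dual ascent for LP: min 11*x1 + 2*x2, 4*x1 + 1*x2 = 14, 0 <= x_i <= 6
Step 1: y^k = 0.0, reduced costs: (11.0, 2.0)
  x^k = (0.0, 0.0), subgradient = b - a^T x = 14.0
  y^{k+1} = 0.0 + 0.05*14.0 = 0.7
Step 2: y^k = 0.7, reduced costs: (8.2, 1.3)
  x^k = (0.0, 0.0), subgradient = b - a^T x = 14.0
  y^{k+1} = 0.7 + 0.05*14.0 = 1.4
Step 3: y^k = 1.4, reduced costs: (5.4, 0.6)
  x^k = (0.0, 0.0), subgradient = b - a^T x = 14.0
  y^{k+1} = 1.4 + 0.05*14.0 = 2.1
Dual objective at y_3 = 2.1: reduced costs (2.6, -0.1), box minimizer x = (0.0, 6.0)
g(y_3) = b*y + (c1 - a1*y)*x1 + (c2 - a2*y)*x2 = 14*2.1 + 2.6*0.0 + (-0.1)*6.0 = 29.4 + 0.0 - 0.6 = 28.8


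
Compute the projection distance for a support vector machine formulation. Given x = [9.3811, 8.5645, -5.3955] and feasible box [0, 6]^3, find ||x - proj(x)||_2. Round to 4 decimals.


Project each component onto [0, 6].
clip(9.3811) = 6.0, clip(8.5645) = 6.0, clip(-5.3955) = 0.0
Projection = [6.0, 6.0, 0.0]
Squared diffs: [11.4318, 6.5767, 29.1114]
Distance = sqrt(47.1199) = 6.8644


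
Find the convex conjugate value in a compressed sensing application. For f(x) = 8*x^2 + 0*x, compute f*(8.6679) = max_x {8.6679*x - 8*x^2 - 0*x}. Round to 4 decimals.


f*(y) = sup_x {y*x - a*x^2 - b*x} = sup_x {(y-b)*x - a*x^2}
FOC: (y - b) - 2a*x = 0 => x* = (y - b)/(2a)
x* = (8.6679 - 0)/(2*8) = 0.5417
f*(8.6679) = (y-b)^2/(4a) = (8.6679 - 0)^2/(4*8)
= 75.1325/32 = 2.3479


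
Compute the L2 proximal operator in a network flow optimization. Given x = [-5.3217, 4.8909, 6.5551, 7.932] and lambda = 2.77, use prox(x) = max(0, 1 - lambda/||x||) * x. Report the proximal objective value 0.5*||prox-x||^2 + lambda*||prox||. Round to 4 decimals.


Step 1: Compute ||x||.
||x|| = 12.5749
Step 2: Compute scaling factor.
scale = max(0, 1 - 2.77/12.5749) = 0.7797
Step 3: prox(x) = [-4.1494, 3.8135, 5.1111, 6.1847]
||prox(x)|| = 9.8049
Step 4: Proximal objective.
0.5*||prox-x||^2 = 3.8365
lambda*||prox|| = 27.1596
Total = 30.9959


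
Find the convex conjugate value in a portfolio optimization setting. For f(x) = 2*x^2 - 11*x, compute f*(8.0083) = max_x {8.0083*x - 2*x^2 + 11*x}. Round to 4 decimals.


f*(y) = sup_x {y*x - a*x^2 - b*x} = sup_x {(y-b)*x - a*x^2}
FOC: (y - b) - 2a*x = 0 => x* = (y - b)/(2a)
x* = (8.0083 + 11)/(2*2) = 4.7521
f*(8.0083) = (y-b)^2/(4a) = (8.0083 + 11)^2/(4*2)
= 361.3155/8 = 45.1644


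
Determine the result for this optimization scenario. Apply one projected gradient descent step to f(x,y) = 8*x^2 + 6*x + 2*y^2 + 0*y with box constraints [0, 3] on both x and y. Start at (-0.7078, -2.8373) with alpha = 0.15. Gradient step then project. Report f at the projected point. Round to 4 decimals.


Step 1: Compute gradient at (-0.7078, -2.8373).
grad_x = 2*8*-0.7078 + 6 = -5.3248
grad_y = 2*2*-2.8373 + 0 = -11.3492
Step 2: Gradient step.
x_raw = -0.7078 - 0.15*-5.3248 = 0.0909
y_raw = -2.8373 - 0.15*-11.3492 = -1.1349
Step 3: Project onto [0, 3].
x_proj = clip(0.0909) = 0.0909
y_proj = clip(-1.1349) = 0.0
Step 4: Evaluate f.
f(0.0909, 0.0) = 0.6117


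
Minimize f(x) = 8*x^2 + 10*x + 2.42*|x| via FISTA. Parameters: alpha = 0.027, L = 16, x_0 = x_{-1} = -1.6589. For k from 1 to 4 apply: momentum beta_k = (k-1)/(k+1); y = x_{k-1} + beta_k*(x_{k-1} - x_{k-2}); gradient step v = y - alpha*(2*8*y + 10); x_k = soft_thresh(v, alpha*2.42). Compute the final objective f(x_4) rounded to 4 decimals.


FISTA on f(x) = 8*x^2 + 10*x + 2.42*|x|
L = 16, alpha = 0.027
Iteration 1: beta = 0.0, y = -1.6589 + 0.0*(-1.6589 + 1.6589) = -1.6589
  grad(y) = -16.5424, v = y - alpha*grad = -1.2123
  prox(v) = soft_thresh(-1.2123, 0.0653) = -1.1469
Iteration 2: beta = 0.3333, y = -1.1469 + 0.3333*(-1.1469 + 1.6589) = -0.9763
  grad(y) = -5.6201, v = y - alpha*grad = -0.8245
  prox(v) = soft_thresh(-0.8245, 0.0653) = -0.7592
Iteration 3: beta = 0.5, y = -0.7592 + 0.5*(-0.7592 + 1.1469) = -0.5653
  grad(y) = 0.9552, v = y - alpha*grad = -0.5911
  prox(v) = soft_thresh(-0.5911, 0.0653) = -0.5258
Iteration 4: beta = 0.6, y = -0.5258 + 0.6*(-0.5258 + 0.7592) = -0.3857
  grad(y) = 3.8288, v = y - alpha*grad = -0.4891
  prox(v) = soft_thresh(-0.4891, 0.0653) = -0.4237
f(x_4) = 8*(-0.4237)^2 + 10*(-0.4237) + 2.42*|-0.4237| = -1.7755


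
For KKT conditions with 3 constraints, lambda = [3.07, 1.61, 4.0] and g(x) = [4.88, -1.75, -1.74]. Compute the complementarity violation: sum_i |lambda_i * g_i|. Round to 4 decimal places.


KKT complementary slackness check:
lambda_1 * g_1 = 3.07 * 4.88 = 14.9816
lambda_2 * g_2 = 1.61 * -1.75 = -2.8175
lambda_3 * g_3 = 4.0 * -1.74 = -6.96
Total violation = 14.9816 + 2.8175 + 6.96 = 24.7591


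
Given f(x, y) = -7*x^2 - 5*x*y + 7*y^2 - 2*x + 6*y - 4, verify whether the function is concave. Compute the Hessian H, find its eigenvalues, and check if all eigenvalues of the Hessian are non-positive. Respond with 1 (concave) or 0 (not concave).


The Hessian of f(x,y) = -7*x^2 - 5*x*y + 7*y^2 - 2*x + 6*y - 4 is:
H = [[-14, -5], [-5, 14]]
Trace = -14 + 14 = 0
Determinant = -14*14 - (-5)^2 = -221
Discriminant = (0)^2 - 4*-221 = 884.0
Eigenvalues: lambda_1 = -14.8661, lambda_2 = 14.8661
The function is not concave.

0


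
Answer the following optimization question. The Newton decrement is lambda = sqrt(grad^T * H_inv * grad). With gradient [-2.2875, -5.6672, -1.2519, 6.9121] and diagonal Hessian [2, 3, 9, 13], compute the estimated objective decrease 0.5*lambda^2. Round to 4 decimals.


Step 1: H is diagonal, so H^(-1) * g = [-1.1438, -1.8891, -0.1391, 0.5317].
Step 2: g^T H^(-1) g = sum_i g_i^2 / H_ii
  = (-2.2875)^2/2 + (-5.6672)^2/3 + (-1.2519)^2/9 + (6.9121)^2/13
  = 2.6163 + 10.7057 + 0.1741 + 3.6752 = 17.1713
Step 3: Objective decrease = 0.5 * g^T H^(-1) g = 8.5857


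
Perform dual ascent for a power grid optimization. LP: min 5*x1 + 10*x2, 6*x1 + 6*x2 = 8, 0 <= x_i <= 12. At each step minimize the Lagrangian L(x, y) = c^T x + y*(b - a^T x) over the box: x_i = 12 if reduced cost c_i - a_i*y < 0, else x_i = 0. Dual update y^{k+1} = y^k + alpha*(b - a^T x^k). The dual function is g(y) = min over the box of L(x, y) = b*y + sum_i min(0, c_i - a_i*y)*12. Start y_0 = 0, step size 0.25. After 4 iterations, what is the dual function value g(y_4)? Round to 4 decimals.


Dual ascent for LP: min 5*x1 + 10*x2, 6*x1 + 6*x2 = 8, 0 <= x_i <= 12
Step 1: y^k = 0.0, reduced costs: (5.0, 10.0)
  x^k = (0.0, 0.0), subgradient = b - a^T x = 8.0
  y^{k+1} = 0.0 + 0.25*8.0 = 2.0
Step 2: y^k = 2.0, reduced costs: (-7.0, -2.0)
  x^k = (12.0, 12.0), subgradient = b - a^T x = -136.0
  y^{k+1} = 2.0 + 0.25*-136.0 = -32.0
Step 3: y^k = -32.0, reduced costs: (197.0, 202.0)
  x^k = (0.0, 0.0), subgradient = b - a^T x = 8.0
  y^{k+1} = -32.0 + 0.25*8.0 = -30.0
Step 4: y^k = -30.0, reduced costs: (185.0, 190.0)
  x^k = (0.0, 0.0), subgradient = b - a^T x = 8.0
  y^{k+1} = -30.0 + 0.25*8.0 = -28.0
Dual objective at y_4 = -28.0: reduced costs (173.0, 178.0), box minimizer x = (0.0, 0.0)
g(y_4) = b*y + (c1 - a1*y)*x1 + (c2 - a2*y)*x2 = 8*(-28.0) + 173.0*0.0 + 178.0*0.0 = -224.0 + 0.0 + 0.0 = -224.0


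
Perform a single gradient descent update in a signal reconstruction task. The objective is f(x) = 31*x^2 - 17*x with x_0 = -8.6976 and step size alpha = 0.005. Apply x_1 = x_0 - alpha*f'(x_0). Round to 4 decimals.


We compute the gradient at x_0 and apply the update.
f'(x) = 62*x - 17
f'(-8.6976) = 62*-8.6976 - 17 = -556.2512
x_1 = -8.6976 - 0.005*-556.2512 = -5.9163


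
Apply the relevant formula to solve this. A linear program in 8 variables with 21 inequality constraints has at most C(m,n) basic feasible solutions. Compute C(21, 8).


Each vertex corresponds to some choice of n active constraints out of m, so the number of vertices is at most C(m, n) = m! / (n!(m-n)!).
m = 21, n = 8
Numerator: 21 * 20 * 19 * 18 * 17 * 16 * 15 * 14
Denominator: 8! = 40320
C(21, 8) = 203490


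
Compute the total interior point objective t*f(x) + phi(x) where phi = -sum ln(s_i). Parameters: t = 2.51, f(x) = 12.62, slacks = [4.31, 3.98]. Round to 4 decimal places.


Step 1: Compute log-barrier.
ln values: [1.4609, 1.3813]
phi = -(1.4609 + 1.3813) = -2.8422
Step 2: Compute augmented objective.
t*f(x) = 2.51*12.62 = 31.6762
Total = 31.6762 - 2.8422 = 28.834


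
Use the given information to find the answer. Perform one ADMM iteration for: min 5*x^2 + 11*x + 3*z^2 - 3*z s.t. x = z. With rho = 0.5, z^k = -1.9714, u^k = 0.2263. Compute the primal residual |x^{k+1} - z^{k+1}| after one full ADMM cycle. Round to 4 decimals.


ADMM iteration with rho = 0.5, z^k = -1.9714, u^k = 0.2263
Step 1: x-update.
Minimize 5*x^2 + 11*x + (0.5/2)*(x + 1.9714 + 0.2263)^2
FOC: (2*5 + 0.5)*x = -11 + 0.5*(-1.9714 - 0.2263)
x^{k+1} = -1.1523
Step 2: z-update.
Minimize 3*z^2 - 3*z + (0.5/2)*(-1.1523 - z + 0.2263)^2
FOC: (2*3 + 0.5)*z = 3 + 0.5*(-1.1523 + 0.2263)
z^{k+1} = 0.3903
Step 3: u-update.
u^{k+1} = 0.2263 - 1.1523 - 0.3903 = -1.3163
Step 4: Primal residual = |-1.1523 - 0.3903| = 1.5426


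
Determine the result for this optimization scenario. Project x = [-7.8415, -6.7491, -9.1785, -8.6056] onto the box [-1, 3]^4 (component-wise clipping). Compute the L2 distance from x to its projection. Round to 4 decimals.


Project each component onto [-1, 3].
clip(-7.8415) = -1.0, clip(-6.7491) = -1.0, clip(-9.1785) = -1.0, clip(-8.6056) = -1.0
Projection = [-1.0, -1.0, -1.0, -1.0]
Squared diffs: [46.8061, 33.0522, 66.8879, 57.8452]
Distance = sqrt(204.5914) = 14.3035


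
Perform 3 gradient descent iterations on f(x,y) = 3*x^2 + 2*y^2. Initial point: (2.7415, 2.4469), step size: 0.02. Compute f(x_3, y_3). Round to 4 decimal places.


Gradient descent on f(x,y) = 3*x^2 + 2*y^2.
Starting point: (2.7415, 2.4469), alpha = 0.02
Step 1: grad_x = 2*3*2.7415 = 16.449, grad_y = 2*2*2.4469 = 9.7876
  x_1 = 2.7415 - 0.02*16.449 = 2.4125
  y_1 = 2.4469 - 0.02*9.7876 = 2.2511
Step 2: grad_x = 2*3*2.4125 = 14.4751, grad_y = 2*2*2.2511 = 9.0046
  x_2 = 2.4125 - 0.02*14.4751 = 2.123
  y_2 = 2.2511 - 0.02*9.0046 = 2.0711
Step 3: grad_x = 2*3*2.123 = 12.7381, grad_y = 2*2*2.0711 = 8.2842
  x_3 = 2.123 - 0.02*12.7381 = 1.8683
  y_3 = 2.0711 - 0.02*8.2842 = 1.9054
f(1.8683, 1.9054) = 3*1.8683^2 + 2*1.9054^2 = 17.732


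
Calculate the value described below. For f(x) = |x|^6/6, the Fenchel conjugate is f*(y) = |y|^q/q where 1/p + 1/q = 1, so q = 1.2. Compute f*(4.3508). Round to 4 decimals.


The conjugate exponent q satisfies 1/p + 1/q = 1.
p = 6, so q = 6/(6 - 1) = 1.2
|y|^q = 4.3508^1.2 = 5.8383
f*(4.3508) = 5.8383 / 1.2 = 4.8652


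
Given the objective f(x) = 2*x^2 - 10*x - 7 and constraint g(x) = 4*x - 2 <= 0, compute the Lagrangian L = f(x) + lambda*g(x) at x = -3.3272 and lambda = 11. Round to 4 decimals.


Step 1: Evaluate f(x).
f(-3.3272) = 2*(-3.3272)^2 - 10*(-3.3272) - 7 = 48.4125
Step 2: Evaluate g(x).
g(-3.3272) = 4*-3.3272 - 2 = -15.3088
Step 3: Compute Lagrangian.
L = 48.4125 + 11*-15.3088 = -119.9843


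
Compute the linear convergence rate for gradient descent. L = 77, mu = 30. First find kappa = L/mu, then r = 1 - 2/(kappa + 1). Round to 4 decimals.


Step 1: Compute the condition number.
kappa = L/mu = 77/30 = 2.5667
Step 2: Compute the convergence rate.
r = 1 - 2/(kappa + 1) = 1 - 2*mu/(L + mu) = (L - mu)/(L + mu) = 47/107 = 0.4393


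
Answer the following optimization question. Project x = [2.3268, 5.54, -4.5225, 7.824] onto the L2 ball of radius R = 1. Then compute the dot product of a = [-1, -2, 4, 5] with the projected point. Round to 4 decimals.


Step 1: Compute ||x|| (intermediates to 6 decimals).
||x|| = sqrt(2.3268^2 + 5.54^2 + (-4.5225)^2 + 7.824^2) = 10.852354
Step 2: Project.
Since ||x|| > R, scale = R/||x|| = 1/10.852354 = 0.092146, proj(x) = scale * x
proj(x) = [0.214405, 0.510489, -0.41673, 0.72095]
Step 3: Dot product.
a^T * proj(x) = -1*0.214405 - 2*0.510489 + 4*(-0.41673) + 5*0.72095 = 0.7024


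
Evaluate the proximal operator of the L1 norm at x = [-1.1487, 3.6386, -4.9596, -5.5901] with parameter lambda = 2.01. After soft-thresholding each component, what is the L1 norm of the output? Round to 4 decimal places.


Soft-thresholding with lambda = 2.01:
prox(-1.1487) = sign(-1.1487)*max(|-1.1487| - 2.01, 0) = 0.0
prox(3.6386) = sign(3.6386)*max(|3.6386| - 2.01, 0) = 1.6286
prox(-4.9596) = sign(-4.9596)*max(|-4.9596| - 2.01, 0) = -2.9496
prox(-5.5901) = sign(-5.5901)*max(|-5.5901| - 2.01, 0) = -3.5801
prox(x) = [0.0, 1.6286, -2.9496, -3.5801]
||prox(x)||_1 = 0.0 + 1.6286 + 2.9496 + 3.5801 = 8.1583


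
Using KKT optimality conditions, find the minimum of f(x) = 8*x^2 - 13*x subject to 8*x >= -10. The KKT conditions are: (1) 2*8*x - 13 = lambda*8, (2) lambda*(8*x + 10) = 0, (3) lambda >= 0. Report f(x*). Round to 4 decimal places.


Step 1: Try lambda = 0 (constraint inactive).
Stationarity: 2*8*x - 13 = 0
x* = 13/(2*8) = 0.8125
Check constraint: 8*0.8125 = 6.5 >= -10 -- satisfied.
Step 2: Compute optimal value.
f(x*) = 8*0.8125^2 - 13*0.8125 = -5.2813


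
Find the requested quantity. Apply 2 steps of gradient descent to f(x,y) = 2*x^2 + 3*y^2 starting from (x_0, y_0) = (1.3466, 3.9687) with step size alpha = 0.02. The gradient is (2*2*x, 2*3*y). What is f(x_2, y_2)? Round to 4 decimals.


Gradient descent on f(x,y) = 2*x^2 + 3*y^2.
Starting point: (1.3466, 3.9687), alpha = 0.02
Step 1: grad_x = 2*2*1.3466 = 5.3864, grad_y = 2*3*3.9687 = 23.8122
  x_1 = 1.3466 - 0.02*5.3864 = 1.2389
  y_1 = 3.9687 - 0.02*23.8122 = 3.4925
Step 2: grad_x = 2*2*1.2389 = 4.9555, grad_y = 2*3*3.4925 = 20.9547
  x_2 = 1.2389 - 0.02*4.9555 = 1.1398
  y_2 = 3.4925 - 0.02*20.9547 = 3.0734
f(1.1398, 3.0734) = 2*1.1398^2 + 3*3.0734^2 = 30.9348


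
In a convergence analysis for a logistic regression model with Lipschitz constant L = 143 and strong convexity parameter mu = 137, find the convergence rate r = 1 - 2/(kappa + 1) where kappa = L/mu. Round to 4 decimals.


Step 1: Compute the condition number.
kappa = L/mu = 143/137 = 1.0438
Step 2: Compute the convergence rate.
r = 1 - 2/(kappa + 1) = 1 - 2*mu/(L + mu) = (L - mu)/(L + mu) = 6/280 = 0.0214


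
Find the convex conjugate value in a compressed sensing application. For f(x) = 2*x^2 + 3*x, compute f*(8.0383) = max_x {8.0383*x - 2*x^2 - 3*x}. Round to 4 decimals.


f*(y) = sup_x {y*x - a*x^2 - b*x} = sup_x {(y-b)*x - a*x^2}
FOC: (y - b) - 2a*x = 0 => x* = (y - b)/(2a)
x* = (8.0383 - 3)/(2*2) = 1.2596
f*(8.0383) = (y-b)^2/(4a) = (8.0383 - 3)^2/(4*2)
= 25.3845/8 = 3.1731


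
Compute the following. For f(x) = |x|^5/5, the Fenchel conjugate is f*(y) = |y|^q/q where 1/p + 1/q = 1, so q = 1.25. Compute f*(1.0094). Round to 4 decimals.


The conjugate exponent q satisfies 1/p + 1/q = 1.
p = 5, so q = 5/(5 - 1) = 1.25
|y|^q = 1.0094^1.25 = 1.0118
f*(1.0094) = 1.0118 / 1.25 = 0.8094


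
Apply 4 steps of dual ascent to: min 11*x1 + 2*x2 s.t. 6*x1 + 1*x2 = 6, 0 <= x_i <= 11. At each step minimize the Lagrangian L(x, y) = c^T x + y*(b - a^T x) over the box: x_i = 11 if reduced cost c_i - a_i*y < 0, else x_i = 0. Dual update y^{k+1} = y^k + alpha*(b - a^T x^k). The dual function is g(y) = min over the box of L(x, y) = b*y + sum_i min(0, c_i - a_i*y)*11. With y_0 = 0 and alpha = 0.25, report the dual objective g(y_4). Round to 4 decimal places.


Dual ascent for LP: min 11*x1 + 2*x2, 6*x1 + 1*x2 = 6, 0 <= x_i <= 11
Step 1: y^k = 0.0, reduced costs: (11.0, 2.0)
  x^k = (0.0, 0.0), subgradient = b - a^T x = 6.0
  y^{k+1} = 0.0 + 0.25*6.0 = 1.5
Step 2: y^k = 1.5, reduced costs: (2.0, 0.5)
  x^k = (0.0, 0.0), subgradient = b - a^T x = 6.0
  y^{k+1} = 1.5 + 0.25*6.0 = 3.0
Step 3: y^k = 3.0, reduced costs: (-7.0, -1.0)
  x^k = (11.0, 11.0), subgradient = b - a^T x = -71.0
  y^{k+1} = 3.0 + 0.25*-71.0 = -14.75
Step 4: y^k = -14.75, reduced costs: (99.5, 16.75)
  x^k = (0.0, 0.0), subgradient = b - a^T x = 6.0
  y^{k+1} = -14.75 + 0.25*6.0 = -13.25
Dual objective at y_4 = -13.25: reduced costs (90.5, 15.25), box minimizer x = (0.0, 0.0)
g(y_4) = b*y + (c1 - a1*y)*x1 + (c2 - a2*y)*x2 = 6*(-13.25) + 90.5*0.0 + 15.25*0.0 = -79.5 + 0.0 + 0.0 = -79.5


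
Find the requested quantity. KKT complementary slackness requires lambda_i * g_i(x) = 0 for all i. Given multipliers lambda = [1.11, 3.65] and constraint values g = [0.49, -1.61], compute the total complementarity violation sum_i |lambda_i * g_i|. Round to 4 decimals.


KKT complementary slackness check:
lambda_1 * g_1 = 1.11 * 0.49 = 0.5439
lambda_2 * g_2 = 3.65 * -1.61 = -5.8765
Total violation = 0.5439 + 5.8765 = 6.4204


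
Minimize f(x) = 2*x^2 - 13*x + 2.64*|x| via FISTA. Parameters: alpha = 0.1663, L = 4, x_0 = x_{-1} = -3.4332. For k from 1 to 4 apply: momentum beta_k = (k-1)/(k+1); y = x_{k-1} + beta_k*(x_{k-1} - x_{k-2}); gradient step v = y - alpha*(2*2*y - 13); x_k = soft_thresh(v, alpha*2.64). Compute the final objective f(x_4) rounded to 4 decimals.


FISTA on f(x) = 2*x^2 - 13*x + 2.64*|x|
L = 4, alpha = 0.1663
Iteration 1: beta = 0.0, y = -3.4332 + 0.0*(-3.4332 + 3.4332) = -3.4332
  grad(y) = -26.7328, v = y - alpha*grad = 1.0125
  prox(v) = soft_thresh(1.0125, 0.439) = 0.5734
Iteration 2: beta = 0.3333, y = 0.5734 + 0.3333*(0.5734 + 3.4332) = 1.909
  grad(y) = -5.3641, v = y - alpha*grad = 2.801
  prox(v) = soft_thresh(2.801, 0.439) = 2.362
Iteration 3: beta = 0.5, y = 2.362 + 0.5*(2.362 - 0.5734) = 3.2563
  grad(y) = 0.0251, v = y - alpha*grad = 3.2521
  prox(v) = soft_thresh(3.2521, 0.439) = 2.8131
Iteration 4: beta = 0.6, y = 2.8131 + 0.6*(2.8131 - 2.362) = 3.0837
  grad(y) = -0.6651, v = y - alpha*grad = 3.1943
  prox(v) = soft_thresh(3.1943, 0.439) = 2.7553
f(x_4) = 2*2.7553^2 - 13*2.7553 + 2.64*|2.7553| = -13.3616


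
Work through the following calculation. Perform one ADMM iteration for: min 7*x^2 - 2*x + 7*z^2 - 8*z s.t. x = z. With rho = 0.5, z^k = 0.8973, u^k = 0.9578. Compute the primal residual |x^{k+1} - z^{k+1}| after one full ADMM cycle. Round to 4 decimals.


ADMM iteration with rho = 0.5, z^k = 0.8973, u^k = 0.9578
Step 1: x-update.
Minimize 7*x^2 - 2*x + (0.5/2)*(x - 0.8973 + 0.9578)^2
FOC: (2*7 + 0.5)*x = 2 + 0.5*(0.8973 - 0.9578)
x^{k+1} = 0.1358
Step 2: z-update.
Minimize 7*z^2 - 8*z + (0.5/2)*(0.1358 - z + 0.9578)^2
FOC: (2*7 + 0.5)*z = 8 + 0.5*(0.1358 + 0.9578)
z^{k+1} = 0.5894
Step 3: u-update.
u^{k+1} = 0.9578 + 0.1358 - 0.5894 = 0.5042
Step 4: Primal residual = |0.1358 - 0.5894| = 0.4536


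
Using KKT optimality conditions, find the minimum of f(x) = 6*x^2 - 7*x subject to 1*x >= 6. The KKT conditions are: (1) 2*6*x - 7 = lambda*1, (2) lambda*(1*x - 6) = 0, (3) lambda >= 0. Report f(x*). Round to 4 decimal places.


Step 1: Try lambda = 0 (constraint inactive).
x_unc = 7/(2*6) = 0.5833
Check: 1*0.5833 = 0.5833 < 6 -- violated!
Step 2: Constraint must be active: 1*x = 6
x* = 6/1 = 6.0
lambda = (2*6*6.0 - 7)/1 = 65.0
Step 3: Compute optimal value.
f(x*) = 6*6.0^2 - 7*6.0 = 174.0


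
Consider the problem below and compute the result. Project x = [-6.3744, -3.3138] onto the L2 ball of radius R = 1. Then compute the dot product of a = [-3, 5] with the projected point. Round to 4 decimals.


Step 1: Compute ||x|| (intermediates to 6 decimals).
||x|| = sqrt((-6.3744)^2 + (-3.3138)^2) = 7.184306
Step 2: Project.
Since ||x|| > R, scale = R/||x|| = 1/7.184306 = 0.139192, proj(x) = scale * x
proj(x) = [-0.887265, -0.461254]
Step 3: Dot product.
a^T * proj(x) = -3*(-0.887265) + 5*(-0.461254) = 0.3555


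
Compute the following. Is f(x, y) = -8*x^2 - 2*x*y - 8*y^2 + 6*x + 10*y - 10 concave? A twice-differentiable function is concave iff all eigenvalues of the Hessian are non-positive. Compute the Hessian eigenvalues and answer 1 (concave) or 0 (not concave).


The Hessian of f(x,y) = -8*x^2 - 2*x*y - 8*y^2 + 6*x + 10*y - 10 is:
H = [[-16, -2], [-2, -16]]
Trace = -16 - 16 = -32
Determinant = -16*-16 - (-2)^2 = 252
Discriminant = (-32)^2 - 4*252 = 16.0
Eigenvalues: lambda_1 = -18.0, lambda_2 = -14.0
The function is concave.

1


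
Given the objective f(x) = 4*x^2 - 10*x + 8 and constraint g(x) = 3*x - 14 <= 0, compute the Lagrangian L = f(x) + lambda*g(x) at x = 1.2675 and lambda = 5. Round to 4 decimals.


Step 1: Evaluate f(x).
f(1.2675) = 4*1.2675^2 - 10*1.2675 + 8 = 1.7512
Step 2: Evaluate g(x).
g(1.2675) = 3*1.2675 - 14 = -10.1975
Step 3: Compute Lagrangian.
L = 1.7512 + 5*-10.1975 = -49.2363


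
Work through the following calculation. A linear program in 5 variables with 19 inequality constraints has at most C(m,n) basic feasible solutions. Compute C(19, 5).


Each vertex corresponds to some choice of n active constraints out of m, so the number of vertices is at most C(m, n) = m! / (n!(m-n)!).
m = 19, n = 5
Numerator: 19 * 18 * 17 * 16 * 15
Denominator: 5! = 120
C(19, 5) = 11628


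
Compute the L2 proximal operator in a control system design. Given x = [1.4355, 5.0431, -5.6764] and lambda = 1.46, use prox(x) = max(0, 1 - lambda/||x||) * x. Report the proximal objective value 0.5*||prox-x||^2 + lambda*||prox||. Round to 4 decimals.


Step 1: Compute ||x||.
||x|| = 7.7276
Step 2: Compute scaling factor.
scale = max(0, 1 - 1.46/7.7276) = 0.8111
Step 3: prox(x) = [1.1643, 4.0903, -4.6039]
||prox(x)|| = 6.2676
Step 4: Proximal objective.
0.5*||prox-x||^2 = 1.0658
lambda*||prox|| = 9.1507
Total = 10.2164


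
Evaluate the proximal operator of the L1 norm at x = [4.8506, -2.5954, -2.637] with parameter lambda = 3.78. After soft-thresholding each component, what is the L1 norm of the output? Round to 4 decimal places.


Soft-thresholding with lambda = 3.78:
prox(4.8506) = sign(4.8506)*max(|4.8506| - 3.78, 0) = 1.0706
prox(-2.5954) = sign(-2.5954)*max(|-2.5954| - 3.78, 0) = 0.0
prox(-2.637) = sign(-2.637)*max(|-2.637| - 3.78, 0) = 0.0
prox(x) = [1.0706, 0.0, 0.0]
||prox(x)||_1 = 1.0706 + 0.0 + 0.0 = 1.0706


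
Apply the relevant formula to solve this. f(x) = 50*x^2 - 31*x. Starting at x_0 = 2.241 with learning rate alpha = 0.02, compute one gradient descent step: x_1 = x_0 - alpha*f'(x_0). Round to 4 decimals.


We compute the gradient at x_0 and apply the update.
f'(x) = 100*x - 31
f'(2.241) = 100*2.241 - 31 = 193.1
x_1 = 2.241 - 0.02*193.1 = -1.621


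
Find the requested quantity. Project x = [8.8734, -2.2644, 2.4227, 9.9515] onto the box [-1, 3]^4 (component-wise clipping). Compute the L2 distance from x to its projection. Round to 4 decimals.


Project each component onto [-1, 3].
clip(8.8734) = 3.0, clip(-2.2644) = -1.0, clip(2.4227) = 2.4227, clip(9.9515) = 3.0
Projection = [3.0, -1.0, 2.4227, 3.0]
Squared diffs: [34.4968, 1.5987, 0.0, 48.3234]
Distance = sqrt(84.4189) = 9.188


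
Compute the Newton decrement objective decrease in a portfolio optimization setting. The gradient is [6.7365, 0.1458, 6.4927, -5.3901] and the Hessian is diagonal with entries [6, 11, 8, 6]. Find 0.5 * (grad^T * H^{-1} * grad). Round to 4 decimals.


Step 1: H is diagonal, so H^(-1) * g = [1.1228, 0.0133, 0.8116, -0.8984].
Step 2: g^T H^(-1) g = sum_i g_i^2 / H_ii
  = (6.7365)^2/6 + (0.1458)^2/11 + (6.4927)^2/8 + (-5.3901)^2/6
  = 7.5634 + 0.0019 + 5.2694 + 4.8422 = 17.6769
Step 3: Objective decrease = 0.5 * g^T H^(-1) g = 8.8385


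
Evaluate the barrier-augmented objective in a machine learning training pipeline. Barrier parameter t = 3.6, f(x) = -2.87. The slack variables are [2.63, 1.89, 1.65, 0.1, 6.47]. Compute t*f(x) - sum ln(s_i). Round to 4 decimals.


Step 1: Compute log-barrier.
ln values: [0.967, 0.6366, 0.5008, -2.3026, 1.8672]
phi = -(0.967 + 0.6366 + 0.5008 - 2.3026 + 1.8672) = -1.6689
Step 2: Compute augmented objective.
t*f(x) = 3.6*-2.87 = -10.332
Total = -10.332 - 1.6689 = -12.0009


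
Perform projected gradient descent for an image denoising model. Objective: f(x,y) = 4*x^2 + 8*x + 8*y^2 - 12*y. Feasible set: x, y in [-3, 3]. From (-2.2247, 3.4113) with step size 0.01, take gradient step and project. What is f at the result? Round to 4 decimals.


Step 1: Compute gradient at (-2.2247, 3.4113).
grad_x = 2*4*-2.2247 + 8 = -9.7976
grad_y = 2*8*3.4113 - 12 = 42.5808
Step 2: Gradient step.
x_raw = -2.2247 - 0.01*-9.7976 = -2.1267
y_raw = 3.4113 - 0.01*42.5808 = 2.9855
Step 3: Project onto [-3, 3].
x_proj = clip(-2.1267) = -2.1267
y_proj = clip(2.9855) = 2.9855
Step 4: Evaluate f.
f(-2.1267, 2.9855) = 36.5574


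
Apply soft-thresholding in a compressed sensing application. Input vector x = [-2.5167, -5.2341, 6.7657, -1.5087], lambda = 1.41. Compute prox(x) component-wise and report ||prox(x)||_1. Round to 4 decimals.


Soft-thresholding with lambda = 1.41:
prox(-2.5167) = sign(-2.5167)*max(|-2.5167| - 1.41, 0) = -1.1067
prox(-5.2341) = sign(-5.2341)*max(|-5.2341| - 1.41, 0) = -3.8241
prox(6.7657) = sign(6.7657)*max(|6.7657| - 1.41, 0) = 5.3557
prox(-1.5087) = sign(-1.5087)*max(|-1.5087| - 1.41, 0) = -0.0987
prox(x) = [-1.1067, -3.8241, 5.3557, -0.0987]
||prox(x)||_1 = 1.1067 + 3.8241 + 5.3557 + 0.0987 = 10.3852


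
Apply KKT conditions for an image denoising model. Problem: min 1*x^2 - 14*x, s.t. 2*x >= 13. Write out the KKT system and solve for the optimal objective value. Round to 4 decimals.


Step 1: Try lambda = 0 (constraint inactive).
Stationarity: 2*1*x - 14 = 0
x* = 14/(2*1) = 7.0
Check constraint: 2*7.0 = 14.0 >= 13 -- satisfied.
Step 2: Compute optimal value.
f(x*) = 1*7.0^2 - 14*7.0 = -49.0


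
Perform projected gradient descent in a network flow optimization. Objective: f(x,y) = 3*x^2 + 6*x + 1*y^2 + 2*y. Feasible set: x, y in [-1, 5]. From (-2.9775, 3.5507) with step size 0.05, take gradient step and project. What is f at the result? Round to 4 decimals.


Step 1: Compute gradient at (-2.9775, 3.5507).
grad_x = 2*3*-2.9775 + 6 = -11.865
grad_y = 2*1*3.5507 + 2 = 9.1014
Step 2: Gradient step.
x_raw = -2.9775 - 0.05*-11.865 = -2.3843
y_raw = 3.5507 - 0.05*9.1014 = 3.0956
Step 3: Project onto [-1, 5].
x_proj = clip(-2.3843) = -1.0
y_proj = clip(3.0956) = 3.0956
Step 4: Evaluate f.
f(-1.0, 3.0956) = 12.7742


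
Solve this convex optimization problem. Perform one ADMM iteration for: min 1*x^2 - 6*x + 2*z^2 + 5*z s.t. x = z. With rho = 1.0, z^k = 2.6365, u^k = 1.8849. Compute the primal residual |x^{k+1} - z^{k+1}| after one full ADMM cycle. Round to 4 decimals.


ADMM iteration with rho = 1.0, z^k = 2.6365, u^k = 1.8849
Step 1: x-update.
Minimize 1*x^2 - 6*x + (1.0/2)*(x - 2.6365 + 1.8849)^2
FOC: (2*1 + 1.0)*x = 6 + 1.0*(2.6365 - 1.8849)
x^{k+1} = 2.2505
Step 2: z-update.
Minimize 2*z^2 + 5*z + (1.0/2)*(2.2505 - z + 1.8849)^2
FOC: (2*2 + 1.0)*z = -5 + 1.0*(2.2505 + 1.8849)
z^{k+1} = -0.1729
Step 3: u-update.
u^{k+1} = 1.8849 + 2.2505 + 0.1729 = 4.3083
Step 4: Primal residual = |2.2505 + 0.1729| = 2.4234


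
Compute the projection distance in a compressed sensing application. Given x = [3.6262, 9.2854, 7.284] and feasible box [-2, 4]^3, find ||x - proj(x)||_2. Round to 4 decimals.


Project each component onto [-2, 4].
clip(3.6262) = 3.6262, clip(9.2854) = 4.0, clip(7.284) = 4.0
Projection = [3.6262, 4.0, 4.0]
Squared diffs: [0.0, 27.9355, 10.7847]
Distance = sqrt(38.7202) = 6.2225


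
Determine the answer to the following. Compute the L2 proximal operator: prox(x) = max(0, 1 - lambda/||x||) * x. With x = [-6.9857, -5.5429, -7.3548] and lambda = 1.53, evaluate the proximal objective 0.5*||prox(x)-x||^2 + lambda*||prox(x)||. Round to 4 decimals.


Step 1: Compute ||x||.
||x|| = 11.5593
Step 2: Compute scaling factor.
scale = max(0, 1 - 1.53/11.5593) = 0.8676
Step 3: prox(x) = [-6.0611, -4.8092, -6.3813]
||prox(x)|| = 10.0293
Step 4: Proximal objective.
0.5*||prox-x||^2 = 1.1705
lambda*||prox|| = 15.3448
Total = 16.5152


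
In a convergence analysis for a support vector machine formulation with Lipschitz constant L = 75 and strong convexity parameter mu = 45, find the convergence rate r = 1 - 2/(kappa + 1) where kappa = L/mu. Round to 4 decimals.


Step 1: Compute the condition number.
kappa = L/mu = 75/45 = 1.6667
Step 2: Compute the convergence rate.
r = 1 - 2/(kappa + 1) = 1 - 2*mu/(L + mu) = (L - mu)/(L + mu) = 30/120 = 0.25


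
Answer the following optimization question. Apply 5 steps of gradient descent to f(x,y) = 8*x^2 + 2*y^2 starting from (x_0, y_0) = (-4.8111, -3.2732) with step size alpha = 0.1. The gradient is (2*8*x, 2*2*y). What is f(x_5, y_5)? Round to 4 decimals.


Gradient descent on f(x,y) = 8*x^2 + 2*y^2.
Starting point: (-4.8111, -3.2732), alpha = 0.1
Step 1: grad_x = 2*8*-4.8111 = -76.9776, grad_y = 2*2*-3.2732 = -13.0928
  x_1 = -4.8111 - 0.1*-76.9776 = 2.8867
  y_1 = -3.2732 - 0.1*-13.0928 = -1.9639
Step 2: grad_x = 2*8*2.8867 = 46.1866, grad_y = 2*2*-1.9639 = -7.8557
  x_2 = 2.8867 - 0.1*46.1866 = -1.732
  y_2 = -1.9639 - 0.1*-7.8557 = -1.1784
Step 3: grad_x = 2*8*-1.732 = -27.7119, grad_y = 2*2*-1.1784 = -4.7134
  x_3 = -1.732 - 0.1*-27.7119 = 1.0392
  y_3 = -1.1784 - 0.1*-4.7134 = -0.707
Step 4: grad_x = 2*8*1.0392 = 16.6272, grad_y = 2*2*-0.707 = -2.828
  x_4 = 1.0392 - 0.1*16.6272 = -0.6235
  y_4 = -0.707 - 0.1*-2.828 = -0.4242
Step 5: grad_x = 2*8*-0.6235 = -9.9763, grad_y = 2*2*-0.4242 = -1.6968
  x_5 = -0.6235 - 0.1*-9.9763 = 0.3741
  y_5 = -0.4242 - 0.1*-1.6968 = -0.2545
f(0.3741, -0.2545) = 8*0.3741^2 + 2*(-0.2545)^2 = 1.2492


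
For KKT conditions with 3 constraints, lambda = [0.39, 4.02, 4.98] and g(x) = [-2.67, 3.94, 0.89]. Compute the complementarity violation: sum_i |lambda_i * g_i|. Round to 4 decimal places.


KKT complementary slackness check:
lambda_1 * g_1 = 0.39 * -2.67 = -1.0413
lambda_2 * g_2 = 4.02 * 3.94 = 15.8388
lambda_3 * g_3 = 4.98 * 0.89 = 4.4322
Total violation = 1.0413 + 15.8388 + 4.4322 = 21.3123


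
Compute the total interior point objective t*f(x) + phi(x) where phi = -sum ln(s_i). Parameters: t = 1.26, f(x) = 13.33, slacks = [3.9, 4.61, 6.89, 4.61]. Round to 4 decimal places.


Step 1: Compute log-barrier.
ln values: [1.361, 1.5282, 1.9301, 1.5282]
phi = -(1.361 + 1.5282 + 1.9301 + 1.5282) = -6.3475
Step 2: Compute augmented objective.
t*f(x) = 1.26*13.33 = 16.7958
Total = 16.7958 - 6.3475 = 10.4483


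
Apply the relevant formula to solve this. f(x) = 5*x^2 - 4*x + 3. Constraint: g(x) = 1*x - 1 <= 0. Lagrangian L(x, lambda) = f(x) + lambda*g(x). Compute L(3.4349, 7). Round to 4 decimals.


Step 1: Evaluate f(x).
f(3.4349) = 5*3.4349^2 - 4*3.4349 + 3 = 48.2531
Step 2: Evaluate g(x).
g(3.4349) = 1*3.4349 - 1 = 2.4349
Step 3: Compute Lagrangian.
L = 48.2531 + 7*2.4349 = 65.2974


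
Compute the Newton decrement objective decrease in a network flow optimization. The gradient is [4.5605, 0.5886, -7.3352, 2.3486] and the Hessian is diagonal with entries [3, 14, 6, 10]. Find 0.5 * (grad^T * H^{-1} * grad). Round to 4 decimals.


Step 1: H is diagonal, so H^(-1) * g = [1.5202, 0.042, -1.2225, 0.2349].
Step 2: g^T H^(-1) g = sum_i g_i^2 / H_ii
  = (4.5605)^2/3 + (0.5886)^2/14 + (-7.3352)^2/6 + (2.3486)^2/10
  = 6.9327 + 0.0247 + 8.9675 + 0.5516 = 16.4766
Step 3: Objective decrease = 0.5 * g^T H^(-1) g = 8.2383


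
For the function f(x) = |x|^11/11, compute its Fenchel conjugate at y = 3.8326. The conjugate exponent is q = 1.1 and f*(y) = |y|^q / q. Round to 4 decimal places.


The conjugate exponent q satisfies 1/p + 1/q = 1.
p = 11, so q = 11/(11 - 1) = 1.1
|y|^q = 3.8326^1.1 = 4.3837
f*(3.8326) = 4.3837 / 1.1 = 3.9852


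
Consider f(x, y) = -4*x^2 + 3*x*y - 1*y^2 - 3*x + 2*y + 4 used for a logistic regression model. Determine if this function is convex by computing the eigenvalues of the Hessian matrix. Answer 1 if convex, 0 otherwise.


The Hessian of f(x,y) = -4*x^2 + 3*x*y - 1*y^2 - 3*x + 2*y + 4 is:
H = [[-8, 3], [3, -2]]
Trace = -8 - 2 = -10
Determinant = -8*-2 - (3)^2 = 7
Discriminant = (-10)^2 - 4*7 = 72.0
Eigenvalues: lambda_1 = -9.2426, lambda_2 = -0.7574
The function is not convex.

0


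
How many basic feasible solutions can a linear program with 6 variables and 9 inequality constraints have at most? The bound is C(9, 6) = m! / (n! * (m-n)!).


Each vertex corresponds to some choice of n active constraints out of m, so the number of vertices is at most C(m, n) = m! / (n!(m-n)!).
m = 9, n = 6
Numerator: 9 * 8 * 7 * 6 * 5 * 4
Denominator: 6! = 720
C(9, 6) = 84


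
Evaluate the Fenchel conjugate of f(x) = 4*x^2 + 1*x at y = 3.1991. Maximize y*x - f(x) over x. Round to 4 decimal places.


f*(y) = sup_x {y*x - a*x^2 - b*x} = sup_x {(y-b)*x - a*x^2}
FOC: (y - b) - 2a*x = 0 => x* = (y - b)/(2a)
x* = (3.1991 - 1)/(2*4) = 0.2749
f*(3.1991) = (y-b)^2/(4a) = (3.1991 - 1)^2/(4*4)
= 4.836/16 = 0.3023


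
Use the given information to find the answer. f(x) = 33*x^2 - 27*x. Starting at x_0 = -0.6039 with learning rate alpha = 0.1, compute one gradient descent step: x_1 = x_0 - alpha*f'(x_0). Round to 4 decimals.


We compute the gradient at x_0 and apply the update.
f'(x) = 66*x - 27
f'(-0.6039) = 66*-0.6039 - 27 = -66.8574
x_1 = -0.6039 - 0.1*-66.8574 = 6.0818


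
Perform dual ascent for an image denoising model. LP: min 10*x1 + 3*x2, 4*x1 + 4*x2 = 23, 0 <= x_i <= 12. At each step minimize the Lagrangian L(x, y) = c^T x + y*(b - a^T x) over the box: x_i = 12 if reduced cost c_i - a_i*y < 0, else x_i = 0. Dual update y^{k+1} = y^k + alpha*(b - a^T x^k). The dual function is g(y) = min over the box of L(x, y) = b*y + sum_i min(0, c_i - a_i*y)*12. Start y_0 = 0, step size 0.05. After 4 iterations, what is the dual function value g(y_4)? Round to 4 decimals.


Dual ascent for LP: min 10*x1 + 3*x2, 4*x1 + 4*x2 = 23, 0 <= x_i <= 12
Step 1: y^k = 0.0, reduced costs: (10.0, 3.0)
  x^k = (0.0, 0.0), subgradient = b - a^T x = 23.0
  y^{k+1} = 0.0 + 0.05*23.0 = 1.15
Step 2: y^k = 1.15, reduced costs: (5.4, -1.6)
  x^k = (0.0, 12.0), subgradient = b - a^T x = -25.0
  y^{k+1} = 1.15 + 0.05*-25.0 = -0.1
Step 3: y^k = -0.1, reduced costs: (10.4, 3.4)
  x^k = (0.0, 0.0), subgradient = b - a^T x = 23.0
  y^{k+1} = -0.1 + 0.05*23.0 = 1.05
Step 4: y^k = 1.05, reduced costs: (5.8, -1.2)
  x^k = (0.0, 12.0), subgradient = b - a^T x = -25.0
  y^{k+1} = 1.05 + 0.05*-25.0 = -0.2
Dual objective at y_4 = -0.2: reduced costs (10.8, 3.8), box minimizer x = (0.0, 0.0)
g(y_4) = b*y + (c1 - a1*y)*x1 + (c2 - a2*y)*x2 = 23*(-0.2) + 10.8*0.0 + 3.8*0.0 = -4.6 + 0.0 + 0.0 = -4.6


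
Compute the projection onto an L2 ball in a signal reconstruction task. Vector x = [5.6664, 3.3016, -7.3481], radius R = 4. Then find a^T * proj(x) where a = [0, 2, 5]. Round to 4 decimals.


Step 1: Compute ||x|| (intermediates to 6 decimals).
||x|| = sqrt(5.6664^2 + 3.3016^2 + (-7.3481)^2) = 9.849022
Step 2: Project.
Since ||x|| > R, scale = R/||x|| = 4/9.849022 = 0.406132, proj(x) = scale * x
proj(x) = [2.301306, 1.340885, -2.984299]
Step 3: Dot product.
a^T * proj(x) = 0*2.301306 + 2*1.340885 + 5*(-2.984299) = -12.2397


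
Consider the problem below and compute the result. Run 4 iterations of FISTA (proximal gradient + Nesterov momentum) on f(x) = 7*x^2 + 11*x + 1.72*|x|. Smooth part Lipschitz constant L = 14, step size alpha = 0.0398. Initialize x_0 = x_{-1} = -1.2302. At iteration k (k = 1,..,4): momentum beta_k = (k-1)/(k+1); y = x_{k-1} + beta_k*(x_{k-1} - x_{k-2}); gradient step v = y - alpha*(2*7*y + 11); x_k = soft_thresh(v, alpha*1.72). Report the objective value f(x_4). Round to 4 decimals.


FISTA on f(x) = 7*x^2 + 11*x + 1.72*|x|
L = 14, alpha = 0.0398
Iteration 1: beta = 0.0, y = -1.2302 + 0.0*(-1.2302 + 1.2302) = -1.2302
  grad(y) = -6.2228, v = y - alpha*grad = -0.9825
  prox(v) = soft_thresh(-0.9825, 0.0685) = -0.9141
Iteration 2: beta = 0.3333, y = -0.9141 + 0.3333*(-0.9141 + 1.2302) = -0.8087
  grad(y) = -0.3218, v = y - alpha*grad = -0.7959
  prox(v) = soft_thresh(-0.7959, 0.0685) = -0.7274
Iteration 3: beta = 0.5, y = -0.7274 + 0.5*(-0.7274 + 0.9141) = -0.6341
  grad(y) = 2.1224, v = y - alpha*grad = -0.7186
  prox(v) = soft_thresh(-0.7186, 0.0685) = -0.6501
Iteration 4: beta = 0.6, y = -0.6501 + 0.6*(-0.6501 + 0.7274) = -0.6037
  grad(y) = 2.5475, v = y - alpha*grad = -0.7051
  prox(v) = soft_thresh(-0.7051, 0.0685) = -0.6367
f(x_4) = 7*(-0.6367)^2 + 11*(-0.6367) + 1.72*|-0.6367| = -3.0709


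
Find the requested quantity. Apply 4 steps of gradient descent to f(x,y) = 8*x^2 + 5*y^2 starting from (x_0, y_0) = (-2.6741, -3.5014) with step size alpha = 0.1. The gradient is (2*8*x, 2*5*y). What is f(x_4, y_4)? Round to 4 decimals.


Gradient descent on f(x,y) = 8*x^2 + 5*y^2.
Starting point: (-2.6741, -3.5014), alpha = 0.1
Step 1: grad_x = 2*8*-2.6741 = -42.7856, grad_y = 2*5*-3.5014 = -35.014
  x_1 = -2.6741 - 0.1*-42.7856 = 1.6045
  y_1 = -3.5014 - 0.1*-35.014 = 0.0
Step 2: grad_x = 2*8*1.6045 = 25.6714, grad_y = 2*5*0.0 = 0.0
  x_2 = 1.6045 - 0.1*25.6714 = -0.9627
  y_2 = 0.0 - 0.1*0.0 = 0.0
Step 3: grad_x = 2*8*-0.9627 = -15.4028, grad_y = 2*5*0.0 = 0.0
  x_3 = -0.9627 - 0.1*-15.4028 = 0.5776
  y_3 = 0.0 - 0.1*0.0 = 0.0
Step 4: grad_x = 2*8*0.5776 = 9.2417, grad_y = 2*5*0.0 = 0.0
  x_4 = 0.5776 - 0.1*9.2417 = -0.3466
  y_4 = 0.0 - 0.1*0.0 = 0.0
f(-0.3466, 0.0) = 8*(-0.3466)^2 + 5*0.0^2 = 0.9608


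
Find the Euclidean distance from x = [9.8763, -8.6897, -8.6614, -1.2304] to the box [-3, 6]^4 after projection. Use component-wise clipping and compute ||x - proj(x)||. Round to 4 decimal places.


Project each component onto [-3, 6].
clip(9.8763) = 6.0, clip(-8.6897) = -3.0, clip(-8.6614) = -3.0, clip(-1.2304) = -1.2304
Projection = [6.0, -3.0, -3.0, -1.2304]
Squared diffs: [15.0257, 32.3727, 32.0514, 0.0]
Distance = sqrt(79.4498) = 8.9135


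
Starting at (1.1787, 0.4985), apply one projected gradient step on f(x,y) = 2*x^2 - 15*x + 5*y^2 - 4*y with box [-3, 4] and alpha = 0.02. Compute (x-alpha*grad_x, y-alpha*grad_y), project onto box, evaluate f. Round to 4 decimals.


Step 1: Compute gradient at (1.1787, 0.4985).
grad_x = 2*2*1.1787 - 15 = -10.2852
grad_y = 2*5*0.4985 - 4 = 0.985
Step 2: Gradient step.
x_raw = 1.1787 - 0.02*-10.2852 = 1.3844
y_raw = 0.4985 - 0.02*0.985 = 0.4788
Step 3: Project onto [-3, 4].
x_proj = clip(1.3844) = 1.3844
y_proj = clip(0.4788) = 0.4788
Step 4: Evaluate f.
f(1.3844, 0.4788) = -17.7019
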